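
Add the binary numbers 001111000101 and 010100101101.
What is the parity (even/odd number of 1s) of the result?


001111000101 = 965
010100101101 = 1325
Sum = 2290 = 100011110010
1s count = 6

even parity (6 ones in 100011110010)


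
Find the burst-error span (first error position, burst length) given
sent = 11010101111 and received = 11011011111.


XOR: 00001110000

Burst at position 4, length 3


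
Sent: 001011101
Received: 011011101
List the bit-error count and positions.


XOR: 010000000

1 error(s) at position(s): 1


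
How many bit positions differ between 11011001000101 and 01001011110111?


XOR: 10010010110010
Count of 1s: 6

6


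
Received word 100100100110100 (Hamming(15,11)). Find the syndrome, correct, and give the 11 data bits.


Syndrome = 14: error at position 14

Data: 00010110110 (corrected bit 14)


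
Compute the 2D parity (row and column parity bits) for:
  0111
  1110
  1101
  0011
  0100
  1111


Row parities: 111010
Column parities: 1100

Row P: 111010, Col P: 1100, Corner: 0


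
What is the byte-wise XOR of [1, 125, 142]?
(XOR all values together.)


XOR chain: 1 ^ 125 ^ 142 = 242

242


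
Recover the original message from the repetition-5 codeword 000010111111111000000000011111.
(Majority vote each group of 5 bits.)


Groups: 00001, 01111, 11111, 00000, 00000, 11111
Majority votes: 011001

011001


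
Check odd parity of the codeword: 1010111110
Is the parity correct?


Number of 1s: 7

Yes, parity is correct (7 ones)


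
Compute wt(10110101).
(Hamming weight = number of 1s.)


Counting 1s in 10110101

5


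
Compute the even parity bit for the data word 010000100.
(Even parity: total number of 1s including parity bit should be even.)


Number of 1s in data: 2
Parity bit: 0

0


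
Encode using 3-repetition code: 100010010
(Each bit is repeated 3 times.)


Each bit -> 3 copies

111000000000111000000111000


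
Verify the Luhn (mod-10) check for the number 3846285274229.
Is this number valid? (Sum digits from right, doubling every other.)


Luhn sum = 65
65 mod 10 = 5

Invalid (Luhn sum mod 10 = 5)


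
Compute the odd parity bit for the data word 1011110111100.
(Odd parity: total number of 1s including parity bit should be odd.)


Number of 1s in data: 9
Parity bit: 0

0


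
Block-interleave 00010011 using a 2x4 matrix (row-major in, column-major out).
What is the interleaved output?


Matrix:
  0001
  0011
Read columns: 00000111

00000111


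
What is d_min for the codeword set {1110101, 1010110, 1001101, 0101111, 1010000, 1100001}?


Comparing all pairs, minimum distance: 2
Can detect 1 errors, correct 0 errors

2


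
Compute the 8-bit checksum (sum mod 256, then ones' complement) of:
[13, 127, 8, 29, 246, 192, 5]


Sum = 620 mod 256 = 108
Complement = 147

147


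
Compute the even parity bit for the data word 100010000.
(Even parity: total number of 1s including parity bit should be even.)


Number of 1s in data: 2
Parity bit: 0

0


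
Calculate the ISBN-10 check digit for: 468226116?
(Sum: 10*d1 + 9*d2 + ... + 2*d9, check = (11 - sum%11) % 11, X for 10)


Weighted sum: 233
233 mod 11 = 2

Check digit: 9


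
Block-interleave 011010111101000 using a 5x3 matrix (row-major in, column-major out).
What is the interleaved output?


Matrix:
  011
  010
  111
  101
  000
Read columns: 001101110010110

001101110010110


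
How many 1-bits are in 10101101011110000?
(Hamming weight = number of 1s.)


Counting 1s in 10101101011110000

9


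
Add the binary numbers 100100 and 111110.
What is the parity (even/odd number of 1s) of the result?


100100 = 36
111110 = 62
Sum = 98 = 1100010
1s count = 3

odd parity (3 ones in 1100010)


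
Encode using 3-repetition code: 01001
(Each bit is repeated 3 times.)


Each bit -> 3 copies

000111000000111


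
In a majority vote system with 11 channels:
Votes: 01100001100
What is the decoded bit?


Ones: 4 out of 11
Threshold: 6

0 (4/11 voted 1)


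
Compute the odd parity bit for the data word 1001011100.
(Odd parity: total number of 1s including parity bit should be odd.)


Number of 1s in data: 5
Parity bit: 0

0


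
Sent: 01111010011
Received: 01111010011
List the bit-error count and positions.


XOR: 00000000000

0 errors (received matches sent)


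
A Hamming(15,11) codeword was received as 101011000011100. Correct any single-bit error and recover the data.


Syndrome = 11: error at position 11

Data: 11100001100 (corrected bit 11)


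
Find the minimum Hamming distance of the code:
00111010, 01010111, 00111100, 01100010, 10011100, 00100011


Comparing all pairs, minimum distance: 2
Can detect 1 errors, correct 0 errors

2


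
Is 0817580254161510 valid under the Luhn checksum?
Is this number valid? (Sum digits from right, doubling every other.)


Luhn sum = 50
50 mod 10 = 0

Valid (Luhn sum mod 10 = 0)


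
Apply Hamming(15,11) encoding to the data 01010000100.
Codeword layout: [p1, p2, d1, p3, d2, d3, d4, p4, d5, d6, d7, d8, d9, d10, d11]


Parity bits: p1=1, p2=1, p3=1, p4=1

110110110000100


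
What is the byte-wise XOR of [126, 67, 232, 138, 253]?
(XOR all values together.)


XOR chain: 126 ^ 67 ^ 232 ^ 138 ^ 253 = 162

162


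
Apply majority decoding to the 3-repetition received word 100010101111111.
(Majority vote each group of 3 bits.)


Groups: 100, 010, 101, 111, 111
Majority votes: 00111

00111


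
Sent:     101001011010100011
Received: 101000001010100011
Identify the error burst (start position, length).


XOR: 000001010000000000

Burst at position 5, length 3


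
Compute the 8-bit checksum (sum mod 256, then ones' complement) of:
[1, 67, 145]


Sum = 213 mod 256 = 213
Complement = 42

42


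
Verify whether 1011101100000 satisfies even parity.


Number of 1s: 6

Yes, parity is correct (6 ones)


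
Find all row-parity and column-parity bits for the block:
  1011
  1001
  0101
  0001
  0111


Row parities: 10011
Column parities: 0001

Row P: 10011, Col P: 0001, Corner: 1


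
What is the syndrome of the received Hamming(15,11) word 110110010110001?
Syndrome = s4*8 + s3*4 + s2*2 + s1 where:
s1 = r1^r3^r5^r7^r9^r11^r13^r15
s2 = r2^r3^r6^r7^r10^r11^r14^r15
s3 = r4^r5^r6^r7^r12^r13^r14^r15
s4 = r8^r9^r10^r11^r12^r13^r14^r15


s1=0, s2=0, s3=1, s4=0

Syndrome = 4 (error at position 4)


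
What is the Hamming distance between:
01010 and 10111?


XOR: 11101
Count of 1s: 4

4


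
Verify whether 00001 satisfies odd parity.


Number of 1s: 1

Yes, parity is correct (1 ones)


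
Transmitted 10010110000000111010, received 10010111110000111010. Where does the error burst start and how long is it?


XOR: 00000001110000000000

Burst at position 7, length 3


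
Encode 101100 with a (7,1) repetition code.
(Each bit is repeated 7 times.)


Each bit -> 7 copies

111111100000001111111111111100000000000000


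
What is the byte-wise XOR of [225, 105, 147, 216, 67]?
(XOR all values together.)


XOR chain: 225 ^ 105 ^ 147 ^ 216 ^ 67 = 128

128


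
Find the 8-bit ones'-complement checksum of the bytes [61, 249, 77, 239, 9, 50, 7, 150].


Sum = 842 mod 256 = 74
Complement = 181

181


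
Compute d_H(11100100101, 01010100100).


XOR: 10110000001
Count of 1s: 4

4


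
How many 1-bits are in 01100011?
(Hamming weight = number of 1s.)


Counting 1s in 01100011

4


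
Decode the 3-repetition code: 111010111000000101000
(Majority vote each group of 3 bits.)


Groups: 111, 010, 111, 000, 000, 101, 000
Majority votes: 1010010

1010010


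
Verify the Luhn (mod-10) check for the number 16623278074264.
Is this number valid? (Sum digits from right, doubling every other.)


Luhn sum = 58
58 mod 10 = 8

Invalid (Luhn sum mod 10 = 8)


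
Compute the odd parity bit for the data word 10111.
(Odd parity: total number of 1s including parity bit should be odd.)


Number of 1s in data: 4
Parity bit: 1

1


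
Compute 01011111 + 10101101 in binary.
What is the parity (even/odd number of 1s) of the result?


01011111 = 95
10101101 = 173
Sum = 268 = 100001100
1s count = 3

odd parity (3 ones in 100001100)


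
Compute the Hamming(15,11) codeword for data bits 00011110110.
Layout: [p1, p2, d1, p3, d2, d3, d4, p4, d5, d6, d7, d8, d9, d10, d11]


Parity bits: p1=0, p2=0, p3=1, p4=1

000100111110110


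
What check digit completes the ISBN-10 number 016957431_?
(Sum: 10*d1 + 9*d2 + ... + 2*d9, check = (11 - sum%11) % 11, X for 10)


Weighted sum: 212
212 mod 11 = 3

Check digit: 8


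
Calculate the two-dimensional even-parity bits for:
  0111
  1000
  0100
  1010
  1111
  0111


Row parities: 111001
Column parities: 1001

Row P: 111001, Col P: 1001, Corner: 0


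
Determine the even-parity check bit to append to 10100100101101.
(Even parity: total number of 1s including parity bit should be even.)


Number of 1s in data: 7
Parity bit: 1

1


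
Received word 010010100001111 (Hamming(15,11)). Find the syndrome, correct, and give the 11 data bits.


Syndrome = 0: no error detected

Data: 01010001111 (no errors)


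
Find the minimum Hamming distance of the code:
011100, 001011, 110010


Comparing all pairs, minimum distance: 4
Can detect 3 errors, correct 1 errors

4


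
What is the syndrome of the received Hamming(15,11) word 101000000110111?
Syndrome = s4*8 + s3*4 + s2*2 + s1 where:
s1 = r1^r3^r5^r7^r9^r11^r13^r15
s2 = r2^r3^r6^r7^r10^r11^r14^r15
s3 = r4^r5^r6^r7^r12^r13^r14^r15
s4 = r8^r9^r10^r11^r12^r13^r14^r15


s1=1, s2=1, s3=1, s4=1

Syndrome = 15 (error at position 15)


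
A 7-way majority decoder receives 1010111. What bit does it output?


Ones: 5 out of 7
Threshold: 4

1 (5/7 voted 1)


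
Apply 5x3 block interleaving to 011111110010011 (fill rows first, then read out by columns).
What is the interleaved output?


Matrix:
  011
  111
  110
  010
  011
Read columns: 011001111111001

011001111111001


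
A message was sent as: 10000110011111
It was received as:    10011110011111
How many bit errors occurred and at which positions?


XOR: 00011000000000

2 error(s) at position(s): 3, 4


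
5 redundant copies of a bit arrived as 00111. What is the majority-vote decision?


Ones: 3 out of 5
Threshold: 3

1 (3/5 voted 1)


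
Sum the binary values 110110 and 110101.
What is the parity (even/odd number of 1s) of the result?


110110 = 54
110101 = 53
Sum = 107 = 1101011
1s count = 5

odd parity (5 ones in 1101011)


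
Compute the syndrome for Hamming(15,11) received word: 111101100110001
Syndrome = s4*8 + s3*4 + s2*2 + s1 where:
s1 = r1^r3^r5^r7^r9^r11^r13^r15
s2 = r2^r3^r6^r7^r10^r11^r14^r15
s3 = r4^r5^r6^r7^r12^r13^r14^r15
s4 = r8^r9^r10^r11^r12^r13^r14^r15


s1=1, s2=1, s3=0, s4=1

Syndrome = 11 (error at position 11)


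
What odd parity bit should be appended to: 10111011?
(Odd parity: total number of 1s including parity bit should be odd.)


Number of 1s in data: 6
Parity bit: 1

1


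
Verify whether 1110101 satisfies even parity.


Number of 1s: 5

No, parity error (5 ones)


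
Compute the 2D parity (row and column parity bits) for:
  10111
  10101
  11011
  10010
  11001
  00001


Row parities: 010011
Column parities: 10011

Row P: 010011, Col P: 10011, Corner: 1


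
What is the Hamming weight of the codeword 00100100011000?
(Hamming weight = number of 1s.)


Counting 1s in 00100100011000

4


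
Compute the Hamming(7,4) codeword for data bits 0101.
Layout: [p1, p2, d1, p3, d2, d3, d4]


Parity bits: p1=0, p2=1, p3=0

0100101


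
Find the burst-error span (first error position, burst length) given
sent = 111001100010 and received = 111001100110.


XOR: 000000000100

Burst at position 9, length 1


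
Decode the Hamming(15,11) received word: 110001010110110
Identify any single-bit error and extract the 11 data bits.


Syndrome = 15: error at position 15

Data: 00100110111 (corrected bit 15)


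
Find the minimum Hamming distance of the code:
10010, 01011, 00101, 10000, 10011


Comparing all pairs, minimum distance: 1
Can detect 0 errors, correct 0 errors

1


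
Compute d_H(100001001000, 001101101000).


XOR: 101100100000
Count of 1s: 4

4


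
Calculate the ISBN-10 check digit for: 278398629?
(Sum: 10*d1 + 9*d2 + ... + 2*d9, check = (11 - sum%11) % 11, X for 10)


Weighted sum: 310
310 mod 11 = 2

Check digit: 9


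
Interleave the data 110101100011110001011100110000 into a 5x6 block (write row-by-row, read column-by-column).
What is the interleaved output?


Matrix:
  110101
  100011
  110001
  011100
  110000
Read columns: 111011011100010100100100011100

111011011100010100100100011100


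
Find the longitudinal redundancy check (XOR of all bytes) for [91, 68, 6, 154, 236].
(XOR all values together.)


XOR chain: 91 ^ 68 ^ 6 ^ 154 ^ 236 = 111

111


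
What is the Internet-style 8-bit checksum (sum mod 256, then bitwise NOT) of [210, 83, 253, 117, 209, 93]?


Sum = 965 mod 256 = 197
Complement = 58

58


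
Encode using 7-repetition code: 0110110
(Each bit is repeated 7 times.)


Each bit -> 7 copies

0000000111111111111110000000111111111111110000000


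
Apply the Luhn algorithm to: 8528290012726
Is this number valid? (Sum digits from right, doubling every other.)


Luhn sum = 51
51 mod 10 = 1

Invalid (Luhn sum mod 10 = 1)


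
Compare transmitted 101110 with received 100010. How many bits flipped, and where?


XOR: 001100

2 error(s) at position(s): 2, 3


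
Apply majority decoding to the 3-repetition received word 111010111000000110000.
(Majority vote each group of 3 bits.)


Groups: 111, 010, 111, 000, 000, 110, 000
Majority votes: 1010010

1010010


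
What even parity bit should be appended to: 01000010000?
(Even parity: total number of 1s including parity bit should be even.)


Number of 1s in data: 2
Parity bit: 0

0


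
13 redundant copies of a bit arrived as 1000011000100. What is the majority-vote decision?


Ones: 4 out of 13
Threshold: 7

0 (4/13 voted 1)


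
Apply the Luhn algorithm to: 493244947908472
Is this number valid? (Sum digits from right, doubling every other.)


Luhn sum = 83
83 mod 10 = 3

Invalid (Luhn sum mod 10 = 3)


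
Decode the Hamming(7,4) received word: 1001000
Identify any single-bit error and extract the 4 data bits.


Syndrome = 5: error at position 5

Data: 0100 (corrected bit 5)


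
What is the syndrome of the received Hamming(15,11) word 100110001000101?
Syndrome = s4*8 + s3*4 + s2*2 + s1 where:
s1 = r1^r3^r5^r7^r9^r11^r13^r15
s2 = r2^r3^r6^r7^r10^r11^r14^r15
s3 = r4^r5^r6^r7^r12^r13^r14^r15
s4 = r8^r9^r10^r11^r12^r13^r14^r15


s1=1, s2=1, s3=0, s4=1

Syndrome = 11 (error at position 11)


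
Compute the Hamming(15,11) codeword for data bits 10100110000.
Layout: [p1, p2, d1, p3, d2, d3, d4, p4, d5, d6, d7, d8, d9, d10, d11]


Parity bits: p1=0, p2=0, p3=1, p4=0

001101000110000


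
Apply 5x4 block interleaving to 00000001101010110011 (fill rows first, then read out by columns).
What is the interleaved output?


Matrix:
  0000
  0001
  1010
  1011
  0011
Read columns: 00110000000011101011

00110000000011101011


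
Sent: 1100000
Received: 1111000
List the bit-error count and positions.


XOR: 0011000

2 error(s) at position(s): 2, 3


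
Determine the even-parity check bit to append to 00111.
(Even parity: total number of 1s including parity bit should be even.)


Number of 1s in data: 3
Parity bit: 1

1


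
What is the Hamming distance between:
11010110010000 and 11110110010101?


XOR: 00100000000101
Count of 1s: 3

3


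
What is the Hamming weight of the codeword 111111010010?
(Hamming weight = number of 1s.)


Counting 1s in 111111010010

8


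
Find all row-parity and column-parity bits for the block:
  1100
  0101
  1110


Row parities: 001
Column parities: 0111

Row P: 001, Col P: 0111, Corner: 1


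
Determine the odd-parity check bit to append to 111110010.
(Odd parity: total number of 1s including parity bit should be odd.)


Number of 1s in data: 6
Parity bit: 1

1


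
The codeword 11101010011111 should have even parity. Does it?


Number of 1s: 10

Yes, parity is correct (10 ones)


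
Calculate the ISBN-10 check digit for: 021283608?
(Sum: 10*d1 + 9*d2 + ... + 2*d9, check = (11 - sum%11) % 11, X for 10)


Weighted sum: 143
143 mod 11 = 0

Check digit: 0


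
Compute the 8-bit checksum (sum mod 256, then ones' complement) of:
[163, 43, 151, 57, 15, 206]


Sum = 635 mod 256 = 123
Complement = 132

132


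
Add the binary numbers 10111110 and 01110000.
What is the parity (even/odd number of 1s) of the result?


10111110 = 190
01110000 = 112
Sum = 302 = 100101110
1s count = 5

odd parity (5 ones in 100101110)


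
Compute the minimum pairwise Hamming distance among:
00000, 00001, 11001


Comparing all pairs, minimum distance: 1
Can detect 0 errors, correct 0 errors

1


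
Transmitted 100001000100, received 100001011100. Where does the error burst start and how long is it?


XOR: 000000011000

Burst at position 7, length 2


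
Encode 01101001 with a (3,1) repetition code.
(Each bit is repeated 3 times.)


Each bit -> 3 copies

000111111000111000000111


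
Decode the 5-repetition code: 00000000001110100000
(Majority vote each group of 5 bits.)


Groups: 00000, 00000, 11101, 00000
Majority votes: 0010

0010


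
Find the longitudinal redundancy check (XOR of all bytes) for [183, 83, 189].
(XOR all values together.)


XOR chain: 183 ^ 83 ^ 189 = 89

89


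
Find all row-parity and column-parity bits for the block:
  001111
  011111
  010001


Row parities: 010
Column parities: 000001

Row P: 010, Col P: 000001, Corner: 1


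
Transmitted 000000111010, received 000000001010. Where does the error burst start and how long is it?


XOR: 000000110000

Burst at position 6, length 2


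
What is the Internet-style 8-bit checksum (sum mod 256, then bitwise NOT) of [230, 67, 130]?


Sum = 427 mod 256 = 171
Complement = 84

84


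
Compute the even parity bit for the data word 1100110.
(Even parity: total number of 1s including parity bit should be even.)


Number of 1s in data: 4
Parity bit: 0

0


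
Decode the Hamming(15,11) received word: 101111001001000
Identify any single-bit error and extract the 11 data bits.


Syndrome = 0: no error detected

Data: 11101001000 (no errors)


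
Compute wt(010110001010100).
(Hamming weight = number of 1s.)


Counting 1s in 010110001010100

6


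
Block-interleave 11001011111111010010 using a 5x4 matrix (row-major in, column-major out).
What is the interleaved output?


Matrix:
  1100
  1011
  1111
  1101
  0010
Read columns: 11110101100110101110

11110101100110101110


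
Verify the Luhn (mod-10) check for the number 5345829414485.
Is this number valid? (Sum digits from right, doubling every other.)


Luhn sum = 70
70 mod 10 = 0

Valid (Luhn sum mod 10 = 0)


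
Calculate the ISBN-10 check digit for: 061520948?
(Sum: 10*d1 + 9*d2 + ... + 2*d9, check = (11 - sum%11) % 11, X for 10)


Weighted sum: 173
173 mod 11 = 8

Check digit: 3


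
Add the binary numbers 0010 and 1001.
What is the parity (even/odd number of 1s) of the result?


0010 = 2
1001 = 9
Sum = 11 = 1011
1s count = 3

odd parity (3 ones in 1011)


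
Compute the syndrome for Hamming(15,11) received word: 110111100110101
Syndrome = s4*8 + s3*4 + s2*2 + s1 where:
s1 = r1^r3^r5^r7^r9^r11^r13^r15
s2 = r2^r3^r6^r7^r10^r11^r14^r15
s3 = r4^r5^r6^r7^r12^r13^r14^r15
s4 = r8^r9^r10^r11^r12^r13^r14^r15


s1=0, s2=0, s3=0, s4=0

Syndrome = 0 (no error)


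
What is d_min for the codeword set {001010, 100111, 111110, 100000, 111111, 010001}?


Comparing all pairs, minimum distance: 1
Can detect 0 errors, correct 0 errors

1


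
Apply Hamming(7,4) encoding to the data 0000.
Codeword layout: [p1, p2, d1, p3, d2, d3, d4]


Parity bits: p1=0, p2=0, p3=0

0000000


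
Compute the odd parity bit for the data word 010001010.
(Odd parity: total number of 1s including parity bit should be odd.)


Number of 1s in data: 3
Parity bit: 0

0


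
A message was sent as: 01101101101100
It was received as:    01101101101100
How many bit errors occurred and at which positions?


XOR: 00000000000000

0 errors (received matches sent)


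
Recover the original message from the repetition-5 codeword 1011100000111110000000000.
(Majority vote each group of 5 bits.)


Groups: 10111, 00000, 11111, 00000, 00000
Majority votes: 10100

10100


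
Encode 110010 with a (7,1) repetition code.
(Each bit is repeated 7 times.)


Each bit -> 7 copies

111111111111110000000000000011111110000000


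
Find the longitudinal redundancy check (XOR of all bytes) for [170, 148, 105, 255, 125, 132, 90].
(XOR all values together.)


XOR chain: 170 ^ 148 ^ 105 ^ 255 ^ 125 ^ 132 ^ 90 = 11

11


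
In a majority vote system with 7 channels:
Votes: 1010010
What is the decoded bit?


Ones: 3 out of 7
Threshold: 4

0 (3/7 voted 1)


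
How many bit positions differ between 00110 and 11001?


XOR: 11111
Count of 1s: 5

5


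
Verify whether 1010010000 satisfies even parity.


Number of 1s: 3

No, parity error (3 ones)


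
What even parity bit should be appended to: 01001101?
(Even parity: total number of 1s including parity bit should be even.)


Number of 1s in data: 4
Parity bit: 0

0


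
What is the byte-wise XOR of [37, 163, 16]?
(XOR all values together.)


XOR chain: 37 ^ 163 ^ 16 = 150

150


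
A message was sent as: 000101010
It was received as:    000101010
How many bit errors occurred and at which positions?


XOR: 000000000

0 errors (received matches sent)


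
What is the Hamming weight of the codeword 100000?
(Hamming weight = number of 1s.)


Counting 1s in 100000

1


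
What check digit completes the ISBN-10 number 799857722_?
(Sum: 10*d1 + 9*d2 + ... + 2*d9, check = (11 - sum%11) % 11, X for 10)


Weighted sum: 382
382 mod 11 = 8

Check digit: 3


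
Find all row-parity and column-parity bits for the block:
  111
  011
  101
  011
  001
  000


Row parities: 100010
Column parities: 011

Row P: 100010, Col P: 011, Corner: 0


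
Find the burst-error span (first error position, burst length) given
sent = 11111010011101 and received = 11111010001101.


XOR: 00000000010000

Burst at position 9, length 1


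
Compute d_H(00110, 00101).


XOR: 00011
Count of 1s: 2

2


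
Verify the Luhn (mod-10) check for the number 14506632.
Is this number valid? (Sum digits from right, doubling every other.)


Luhn sum = 24
24 mod 10 = 4

Invalid (Luhn sum mod 10 = 4)


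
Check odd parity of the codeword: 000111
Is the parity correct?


Number of 1s: 3

Yes, parity is correct (3 ones)


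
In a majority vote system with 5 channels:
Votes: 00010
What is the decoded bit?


Ones: 1 out of 5
Threshold: 3

0 (1/5 voted 1)


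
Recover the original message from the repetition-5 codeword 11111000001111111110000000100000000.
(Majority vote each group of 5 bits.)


Groups: 11111, 00000, 11111, 11110, 00000, 01000, 00000
Majority votes: 1011000

1011000


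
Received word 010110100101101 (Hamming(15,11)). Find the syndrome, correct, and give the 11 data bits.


Syndrome = 0: no error detected

Data: 01010101101 (no errors)


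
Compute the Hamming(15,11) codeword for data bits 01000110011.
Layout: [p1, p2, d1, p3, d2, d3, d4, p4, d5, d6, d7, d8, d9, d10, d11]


Parity bits: p1=1, p2=0, p3=1, p4=0

100110000110011


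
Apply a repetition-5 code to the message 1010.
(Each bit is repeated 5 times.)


Each bit -> 5 copies

11111000001111100000


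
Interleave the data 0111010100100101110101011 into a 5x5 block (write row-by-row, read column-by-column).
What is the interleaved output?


Matrix:
  01110
  10100
  10010
  11101
  01011
Read columns: 0111010011110101010100011

0111010011110101010100011


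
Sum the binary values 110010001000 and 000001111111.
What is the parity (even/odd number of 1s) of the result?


110010001000 = 3208
000001111111 = 127
Sum = 3335 = 110100000111
1s count = 6

even parity (6 ones in 110100000111)


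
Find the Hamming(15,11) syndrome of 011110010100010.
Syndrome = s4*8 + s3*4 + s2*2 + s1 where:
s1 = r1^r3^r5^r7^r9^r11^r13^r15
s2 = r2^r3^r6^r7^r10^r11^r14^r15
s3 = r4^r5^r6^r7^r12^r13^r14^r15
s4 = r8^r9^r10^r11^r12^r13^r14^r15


s1=0, s2=0, s3=1, s4=1

Syndrome = 12 (error at position 12)


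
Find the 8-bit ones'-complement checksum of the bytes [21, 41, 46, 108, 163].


Sum = 379 mod 256 = 123
Complement = 132

132


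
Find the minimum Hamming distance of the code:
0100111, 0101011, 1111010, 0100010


Comparing all pairs, minimum distance: 2
Can detect 1 errors, correct 0 errors

2


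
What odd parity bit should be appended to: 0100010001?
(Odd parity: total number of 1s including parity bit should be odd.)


Number of 1s in data: 3
Parity bit: 0

0


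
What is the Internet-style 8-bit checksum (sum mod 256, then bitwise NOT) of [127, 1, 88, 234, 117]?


Sum = 567 mod 256 = 55
Complement = 200

200


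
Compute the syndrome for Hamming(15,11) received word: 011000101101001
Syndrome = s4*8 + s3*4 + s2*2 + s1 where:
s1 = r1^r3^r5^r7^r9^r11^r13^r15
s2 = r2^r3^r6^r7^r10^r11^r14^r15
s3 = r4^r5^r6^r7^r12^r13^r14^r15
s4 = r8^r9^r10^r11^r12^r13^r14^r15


s1=0, s2=1, s3=1, s4=0

Syndrome = 6 (error at position 6)


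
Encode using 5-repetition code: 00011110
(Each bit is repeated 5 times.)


Each bit -> 5 copies

0000000000000001111111111111111111100000


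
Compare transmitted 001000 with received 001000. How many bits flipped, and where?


XOR: 000000

0 errors (received matches sent)


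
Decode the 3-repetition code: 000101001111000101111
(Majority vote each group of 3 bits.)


Groups: 000, 101, 001, 111, 000, 101, 111
Majority votes: 0101011

0101011


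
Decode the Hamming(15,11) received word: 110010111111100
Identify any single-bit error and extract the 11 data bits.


Syndrome = 0: no error detected

Data: 01011111100 (no errors)


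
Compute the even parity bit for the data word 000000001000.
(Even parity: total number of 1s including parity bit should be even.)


Number of 1s in data: 1
Parity bit: 1

1


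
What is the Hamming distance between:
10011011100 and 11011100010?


XOR: 01000111110
Count of 1s: 6

6


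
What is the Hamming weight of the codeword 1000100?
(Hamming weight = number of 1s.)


Counting 1s in 1000100

2


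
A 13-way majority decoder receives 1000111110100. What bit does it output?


Ones: 7 out of 13
Threshold: 7

1 (7/13 voted 1)


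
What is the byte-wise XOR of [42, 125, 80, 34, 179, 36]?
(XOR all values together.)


XOR chain: 42 ^ 125 ^ 80 ^ 34 ^ 179 ^ 36 = 178

178


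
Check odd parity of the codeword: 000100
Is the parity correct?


Number of 1s: 1

Yes, parity is correct (1 ones)


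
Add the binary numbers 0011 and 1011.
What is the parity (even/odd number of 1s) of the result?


0011 = 3
1011 = 11
Sum = 14 = 1110
1s count = 3

odd parity (3 ones in 1110)


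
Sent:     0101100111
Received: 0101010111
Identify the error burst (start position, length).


XOR: 0000110000

Burst at position 4, length 2


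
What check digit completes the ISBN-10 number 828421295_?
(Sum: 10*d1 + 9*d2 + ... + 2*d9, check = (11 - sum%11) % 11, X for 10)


Weighted sum: 252
252 mod 11 = 10

Check digit: 1


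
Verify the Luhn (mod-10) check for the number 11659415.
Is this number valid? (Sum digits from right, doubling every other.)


Luhn sum = 31
31 mod 10 = 1

Invalid (Luhn sum mod 10 = 1)


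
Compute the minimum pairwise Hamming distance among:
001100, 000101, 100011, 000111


Comparing all pairs, minimum distance: 1
Can detect 0 errors, correct 0 errors

1


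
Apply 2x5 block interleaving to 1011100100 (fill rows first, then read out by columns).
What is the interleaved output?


Matrix:
  10111
  00100
Read columns: 1000111010

1000111010


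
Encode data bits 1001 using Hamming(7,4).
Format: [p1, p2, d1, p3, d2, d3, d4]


Parity bits: p1=0, p2=0, p3=1

0011001


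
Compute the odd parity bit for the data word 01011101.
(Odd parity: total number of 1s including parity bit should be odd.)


Number of 1s in data: 5
Parity bit: 0

0


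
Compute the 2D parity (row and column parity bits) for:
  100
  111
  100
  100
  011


Row parities: 11110
Column parities: 000

Row P: 11110, Col P: 000, Corner: 0


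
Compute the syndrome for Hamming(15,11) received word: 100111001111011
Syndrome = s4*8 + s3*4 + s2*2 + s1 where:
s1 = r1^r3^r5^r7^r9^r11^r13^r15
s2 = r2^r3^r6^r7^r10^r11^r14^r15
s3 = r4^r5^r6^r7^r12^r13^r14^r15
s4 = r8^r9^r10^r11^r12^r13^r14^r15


s1=1, s2=1, s3=0, s4=0

Syndrome = 3 (error at position 3)


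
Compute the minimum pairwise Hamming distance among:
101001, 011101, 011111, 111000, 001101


Comparing all pairs, minimum distance: 1
Can detect 0 errors, correct 0 errors

1


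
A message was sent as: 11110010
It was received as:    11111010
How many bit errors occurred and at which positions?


XOR: 00001000

1 error(s) at position(s): 4


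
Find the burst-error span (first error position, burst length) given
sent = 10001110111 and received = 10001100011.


XOR: 00000010100

Burst at position 6, length 3


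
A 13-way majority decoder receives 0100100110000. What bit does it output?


Ones: 4 out of 13
Threshold: 7

0 (4/13 voted 1)


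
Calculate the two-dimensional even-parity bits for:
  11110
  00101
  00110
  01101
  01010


Row parities: 00010
Column parities: 11010

Row P: 00010, Col P: 11010, Corner: 1


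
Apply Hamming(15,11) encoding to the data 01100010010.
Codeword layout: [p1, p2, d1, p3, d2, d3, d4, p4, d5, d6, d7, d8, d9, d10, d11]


Parity bits: p1=0, p2=1, p3=1, p4=0

010111000010010


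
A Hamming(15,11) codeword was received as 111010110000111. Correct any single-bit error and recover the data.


Syndrome = 6: error at position 6

Data: 11110000111 (corrected bit 6)


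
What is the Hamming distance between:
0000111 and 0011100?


XOR: 0011011
Count of 1s: 4

4


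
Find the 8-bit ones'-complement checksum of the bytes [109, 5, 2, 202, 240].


Sum = 558 mod 256 = 46
Complement = 209

209


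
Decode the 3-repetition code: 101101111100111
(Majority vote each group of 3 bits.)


Groups: 101, 101, 111, 100, 111
Majority votes: 11101

11101


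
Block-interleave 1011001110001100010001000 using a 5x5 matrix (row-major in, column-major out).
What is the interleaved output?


Matrix:
  10110
  01110
  00110
  00100
  01000
Read columns: 1000001001111101110000000

1000001001111101110000000


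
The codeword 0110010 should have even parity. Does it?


Number of 1s: 3

No, parity error (3 ones)


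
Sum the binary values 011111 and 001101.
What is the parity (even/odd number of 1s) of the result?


011111 = 31
001101 = 13
Sum = 44 = 101100
1s count = 3

odd parity (3 ones in 101100)


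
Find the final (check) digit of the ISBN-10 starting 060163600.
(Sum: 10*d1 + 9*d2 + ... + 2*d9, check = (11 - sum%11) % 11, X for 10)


Weighted sum: 136
136 mod 11 = 4

Check digit: 7


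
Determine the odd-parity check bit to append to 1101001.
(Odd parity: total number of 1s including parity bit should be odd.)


Number of 1s in data: 4
Parity bit: 1

1


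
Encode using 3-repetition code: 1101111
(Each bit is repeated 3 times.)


Each bit -> 3 copies

111111000111111111111


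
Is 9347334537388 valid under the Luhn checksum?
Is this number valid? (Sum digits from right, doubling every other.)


Luhn sum = 64
64 mod 10 = 4

Invalid (Luhn sum mod 10 = 4)


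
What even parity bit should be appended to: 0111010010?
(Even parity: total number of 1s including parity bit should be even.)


Number of 1s in data: 5
Parity bit: 1

1


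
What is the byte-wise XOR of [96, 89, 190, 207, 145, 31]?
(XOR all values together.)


XOR chain: 96 ^ 89 ^ 190 ^ 207 ^ 145 ^ 31 = 198

198


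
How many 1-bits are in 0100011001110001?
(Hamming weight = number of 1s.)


Counting 1s in 0100011001110001

7


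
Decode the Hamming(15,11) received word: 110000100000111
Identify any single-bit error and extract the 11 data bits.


Syndrome = 8: error at position 8

Data: 00010000111 (corrected bit 8)


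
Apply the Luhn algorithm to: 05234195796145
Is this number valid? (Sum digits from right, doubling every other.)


Luhn sum = 66
66 mod 10 = 6

Invalid (Luhn sum mod 10 = 6)


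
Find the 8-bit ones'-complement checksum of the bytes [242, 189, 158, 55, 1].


Sum = 645 mod 256 = 133
Complement = 122

122


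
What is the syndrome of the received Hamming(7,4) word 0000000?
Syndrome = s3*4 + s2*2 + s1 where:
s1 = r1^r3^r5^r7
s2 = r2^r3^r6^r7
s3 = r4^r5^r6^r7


s1=0, s2=0, s3=0

Syndrome = 0 (no error)


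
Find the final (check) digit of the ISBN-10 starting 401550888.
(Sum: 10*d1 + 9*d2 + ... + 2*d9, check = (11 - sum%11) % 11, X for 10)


Weighted sum: 185
185 mod 11 = 9

Check digit: 2


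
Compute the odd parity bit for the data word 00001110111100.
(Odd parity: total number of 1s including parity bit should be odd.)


Number of 1s in data: 7
Parity bit: 0

0


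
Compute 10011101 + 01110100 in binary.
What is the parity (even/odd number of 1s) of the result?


10011101 = 157
01110100 = 116
Sum = 273 = 100010001
1s count = 3

odd parity (3 ones in 100010001)


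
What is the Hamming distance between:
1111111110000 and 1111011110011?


XOR: 0000100000011
Count of 1s: 3

3


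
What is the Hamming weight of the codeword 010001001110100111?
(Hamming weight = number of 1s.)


Counting 1s in 010001001110100111

9


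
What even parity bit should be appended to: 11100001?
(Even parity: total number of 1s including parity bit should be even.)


Number of 1s in data: 4
Parity bit: 0

0


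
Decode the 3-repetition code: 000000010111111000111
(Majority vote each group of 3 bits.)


Groups: 000, 000, 010, 111, 111, 000, 111
Majority votes: 0001101

0001101


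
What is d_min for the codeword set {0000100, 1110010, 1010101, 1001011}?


Comparing all pairs, minimum distance: 3
Can detect 2 errors, correct 1 errors

3


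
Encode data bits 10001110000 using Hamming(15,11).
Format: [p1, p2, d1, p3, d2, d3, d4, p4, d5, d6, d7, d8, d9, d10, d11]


Parity bits: p1=1, p2=1, p3=0, p4=1

111000011110000


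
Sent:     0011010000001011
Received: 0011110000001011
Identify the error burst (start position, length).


XOR: 0000100000000000

Burst at position 4, length 1


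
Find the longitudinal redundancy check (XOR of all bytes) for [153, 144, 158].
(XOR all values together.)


XOR chain: 153 ^ 144 ^ 158 = 151

151


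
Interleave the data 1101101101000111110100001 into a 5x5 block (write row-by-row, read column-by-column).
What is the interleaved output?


Matrix:
  11011
  01101
  00011
  11101
  00001
Read columns: 1001011010010101010011111

1001011010010101010011111


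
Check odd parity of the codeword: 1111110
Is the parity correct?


Number of 1s: 6

No, parity error (6 ones)


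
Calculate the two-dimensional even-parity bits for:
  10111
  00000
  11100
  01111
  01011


Row parities: 00101
Column parities: 01111

Row P: 00101, Col P: 01111, Corner: 0


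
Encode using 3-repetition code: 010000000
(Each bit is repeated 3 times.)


Each bit -> 3 copies

000111000000000000000000000


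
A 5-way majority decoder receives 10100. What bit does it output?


Ones: 2 out of 5
Threshold: 3

0 (2/5 voted 1)


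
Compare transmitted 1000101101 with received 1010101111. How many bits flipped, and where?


XOR: 0010000010

2 error(s) at position(s): 2, 8


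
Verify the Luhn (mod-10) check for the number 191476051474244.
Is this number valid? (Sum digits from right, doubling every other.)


Luhn sum = 68
68 mod 10 = 8

Invalid (Luhn sum mod 10 = 8)


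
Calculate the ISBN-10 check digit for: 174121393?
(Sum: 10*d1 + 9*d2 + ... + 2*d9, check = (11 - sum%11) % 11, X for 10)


Weighted sum: 174
174 mod 11 = 9

Check digit: 2


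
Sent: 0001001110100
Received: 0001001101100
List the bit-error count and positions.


XOR: 0000000011000

2 error(s) at position(s): 8, 9


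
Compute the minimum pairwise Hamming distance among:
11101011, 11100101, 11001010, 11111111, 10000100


Comparing all pairs, minimum distance: 2
Can detect 1 errors, correct 0 errors

2


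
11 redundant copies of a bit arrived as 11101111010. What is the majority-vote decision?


Ones: 8 out of 11
Threshold: 6

1 (8/11 voted 1)


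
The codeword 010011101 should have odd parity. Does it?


Number of 1s: 5

Yes, parity is correct (5 ones)


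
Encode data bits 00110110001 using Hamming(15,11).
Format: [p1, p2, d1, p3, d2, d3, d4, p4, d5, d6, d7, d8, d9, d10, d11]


Parity bits: p1=1, p2=1, p3=1, p4=1

110101110110001


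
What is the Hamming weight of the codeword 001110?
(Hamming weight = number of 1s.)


Counting 1s in 001110

3


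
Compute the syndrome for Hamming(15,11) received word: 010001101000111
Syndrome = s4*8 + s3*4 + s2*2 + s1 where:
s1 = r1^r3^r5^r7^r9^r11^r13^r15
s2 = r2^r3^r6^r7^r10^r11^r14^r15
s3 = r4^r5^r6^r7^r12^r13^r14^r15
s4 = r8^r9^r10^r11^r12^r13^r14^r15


s1=0, s2=1, s3=1, s4=0

Syndrome = 6 (error at position 6)


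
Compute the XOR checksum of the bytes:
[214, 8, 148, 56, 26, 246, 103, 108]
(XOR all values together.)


XOR chain: 214 ^ 8 ^ 148 ^ 56 ^ 26 ^ 246 ^ 103 ^ 108 = 149

149


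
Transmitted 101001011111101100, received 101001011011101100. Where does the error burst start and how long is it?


XOR: 000000000100000000

Burst at position 9, length 1


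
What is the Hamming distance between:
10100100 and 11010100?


XOR: 01110000
Count of 1s: 3

3


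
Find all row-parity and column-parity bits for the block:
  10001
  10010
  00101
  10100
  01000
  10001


Row parities: 000010
Column parities: 01011

Row P: 000010, Col P: 01011, Corner: 1


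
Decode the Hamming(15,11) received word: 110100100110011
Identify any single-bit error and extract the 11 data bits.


Syndrome = 0: no error detected

Data: 00010110011 (no errors)


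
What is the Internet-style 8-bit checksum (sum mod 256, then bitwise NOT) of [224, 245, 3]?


Sum = 472 mod 256 = 216
Complement = 39

39


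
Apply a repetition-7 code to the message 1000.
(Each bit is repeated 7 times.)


Each bit -> 7 copies

1111111000000000000000000000


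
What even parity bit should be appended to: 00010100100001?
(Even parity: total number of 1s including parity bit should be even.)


Number of 1s in data: 4
Parity bit: 0

0


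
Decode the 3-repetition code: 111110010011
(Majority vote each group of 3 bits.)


Groups: 111, 110, 010, 011
Majority votes: 1101

1101


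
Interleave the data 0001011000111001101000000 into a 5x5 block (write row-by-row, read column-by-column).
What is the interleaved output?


Matrix:
  00010
  11000
  11100
  11010
  00000
Read columns: 0111001110001001001000000

0111001110001001001000000


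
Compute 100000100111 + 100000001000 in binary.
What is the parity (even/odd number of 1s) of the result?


100000100111 = 2087
100000001000 = 2056
Sum = 4143 = 1000000101111
1s count = 6

even parity (6 ones in 1000000101111)
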